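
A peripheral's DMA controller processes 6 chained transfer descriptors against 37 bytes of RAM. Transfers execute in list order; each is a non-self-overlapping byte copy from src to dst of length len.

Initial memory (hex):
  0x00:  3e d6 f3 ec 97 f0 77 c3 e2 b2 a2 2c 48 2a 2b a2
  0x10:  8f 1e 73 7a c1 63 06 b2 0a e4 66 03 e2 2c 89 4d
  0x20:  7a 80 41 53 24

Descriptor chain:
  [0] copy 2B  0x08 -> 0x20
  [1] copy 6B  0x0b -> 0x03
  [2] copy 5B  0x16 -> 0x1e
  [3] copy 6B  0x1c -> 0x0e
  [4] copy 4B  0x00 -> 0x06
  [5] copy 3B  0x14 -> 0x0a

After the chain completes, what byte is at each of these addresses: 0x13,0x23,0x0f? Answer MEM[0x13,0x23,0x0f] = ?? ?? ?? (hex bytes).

[0] 0x08->0x20 len=2 : e2 b2
[1] 0x0b->0x03 len=6 : 2c 48 2a 2b a2 8f
[2] 0x16->0x1e len=5 : 06 b2 0a e4 66
[3] 0x1c->0x0e len=6 : e2 2c 06 b2 0a e4
[4] 0x00->0x06 len=4 : 3e d6 f3 2c
[5] 0x14->0x0a len=3 : c1 63 06
query mem[0x13]=0xe4, mem[0x23]=0x53, mem[0x0f]=0x2c

MEM[0x13,0x23,0x0f] = e4 53 2c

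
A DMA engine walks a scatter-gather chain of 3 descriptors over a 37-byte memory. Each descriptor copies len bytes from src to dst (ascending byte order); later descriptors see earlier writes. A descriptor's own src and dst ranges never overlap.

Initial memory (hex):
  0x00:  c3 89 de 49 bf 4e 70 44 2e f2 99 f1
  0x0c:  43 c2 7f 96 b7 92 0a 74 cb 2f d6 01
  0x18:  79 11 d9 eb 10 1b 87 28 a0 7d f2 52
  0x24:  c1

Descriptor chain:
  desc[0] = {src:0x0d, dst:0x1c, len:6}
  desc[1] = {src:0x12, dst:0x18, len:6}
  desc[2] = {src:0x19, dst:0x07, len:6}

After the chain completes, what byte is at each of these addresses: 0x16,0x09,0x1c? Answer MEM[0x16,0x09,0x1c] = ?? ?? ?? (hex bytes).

MEM[0x16,0x09,0x1c] = d6 2f d6

[0] 0x0d->0x1c len=6 : c2 7f 96 b7 92 0a
[1] 0x12->0x18 len=6 : 0a 74 cb 2f d6 01
[2] 0x19->0x07 len=6 : 74 cb 2f d6 01 96
query mem[0x16]=0xd6, mem[0x09]=0x2f, mem[0x1c]=0xd6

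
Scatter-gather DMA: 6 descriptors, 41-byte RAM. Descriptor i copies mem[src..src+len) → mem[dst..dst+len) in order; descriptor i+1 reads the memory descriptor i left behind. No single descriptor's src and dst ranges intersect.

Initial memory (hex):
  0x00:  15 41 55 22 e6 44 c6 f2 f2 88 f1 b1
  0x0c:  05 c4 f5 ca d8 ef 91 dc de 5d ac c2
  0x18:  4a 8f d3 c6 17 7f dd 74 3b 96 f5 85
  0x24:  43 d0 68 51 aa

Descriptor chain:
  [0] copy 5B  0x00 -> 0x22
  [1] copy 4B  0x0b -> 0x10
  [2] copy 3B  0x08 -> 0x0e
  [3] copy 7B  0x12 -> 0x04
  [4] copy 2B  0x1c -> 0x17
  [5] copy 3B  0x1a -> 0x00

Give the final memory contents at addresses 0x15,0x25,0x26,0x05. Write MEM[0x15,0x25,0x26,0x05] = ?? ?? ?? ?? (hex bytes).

MEM[0x15,0x25,0x26,0x05] = 5d 22 e6 f5

#0 dst[0x22+5] := {0x15,0x41,0x55,0x22,0xe6}
#1 dst[0x10+4] := {0xb1,0x05,0xc4,0xf5}
#2 dst[0x0e+3] := {0xf2,0x88,0xf1}
#3 dst[0x04+7] := {0xc4,0xf5,0xde,0x5d,0xac,0xc2,0x4a}
#4 dst[0x17+2] := {0x17,0x7f}
#5 dst[0x00+3] := {0xd3,0xc6,0x17}
query mem[0x15]=0x5d, mem[0x25]=0x22, mem[0x26]=0xe6, mem[0x05]=0xf5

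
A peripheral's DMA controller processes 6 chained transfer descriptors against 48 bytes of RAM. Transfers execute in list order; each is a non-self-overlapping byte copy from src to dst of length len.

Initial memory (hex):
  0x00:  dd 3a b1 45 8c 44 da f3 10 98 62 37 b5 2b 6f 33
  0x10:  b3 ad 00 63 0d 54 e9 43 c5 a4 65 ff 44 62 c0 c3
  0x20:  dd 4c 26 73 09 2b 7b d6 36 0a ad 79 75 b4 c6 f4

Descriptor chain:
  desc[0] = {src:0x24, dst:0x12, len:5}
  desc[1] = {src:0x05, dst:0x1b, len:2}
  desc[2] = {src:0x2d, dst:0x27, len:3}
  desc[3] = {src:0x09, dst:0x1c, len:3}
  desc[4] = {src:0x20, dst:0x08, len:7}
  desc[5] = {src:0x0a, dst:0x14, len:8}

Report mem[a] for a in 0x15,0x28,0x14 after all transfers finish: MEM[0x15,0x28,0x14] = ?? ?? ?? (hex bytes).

D0: mem[0x12..0x16] <- [09 2b 7b d6 36]
D1: mem[0x1b..0x1c] <- [44 da]
D2: mem[0x27..0x29] <- [b4 c6 f4]
D3: mem[0x1c..0x1e] <- [98 62 37]
D4: mem[0x08..0x0e] <- [dd 4c 26 73 09 2b 7b]
D5: mem[0x14..0x1b] <- [26 73 09 2b 7b 33 b3 ad]
query mem[0x15]=0x73, mem[0x28]=0xc6, mem[0x14]=0x26

MEM[0x15,0x28,0x14] = 73 c6 26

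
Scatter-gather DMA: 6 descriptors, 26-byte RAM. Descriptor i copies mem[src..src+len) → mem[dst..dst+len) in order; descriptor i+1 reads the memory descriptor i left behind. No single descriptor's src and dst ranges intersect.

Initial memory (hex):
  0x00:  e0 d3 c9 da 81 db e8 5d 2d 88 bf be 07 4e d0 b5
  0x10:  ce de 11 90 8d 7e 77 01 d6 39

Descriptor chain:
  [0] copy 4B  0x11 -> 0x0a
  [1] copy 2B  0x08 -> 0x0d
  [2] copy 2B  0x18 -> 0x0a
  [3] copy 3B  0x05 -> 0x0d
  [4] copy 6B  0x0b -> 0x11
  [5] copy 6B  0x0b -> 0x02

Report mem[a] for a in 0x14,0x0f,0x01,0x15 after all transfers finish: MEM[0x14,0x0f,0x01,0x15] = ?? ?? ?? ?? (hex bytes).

D0: mem[0x0a..0x0d] <- [de 11 90 8d]
D1: mem[0x0d..0x0e] <- [2d 88]
D2: mem[0x0a..0x0b] <- [d6 39]
D3: mem[0x0d..0x0f] <- [db e8 5d]
D4: mem[0x11..0x16] <- [39 90 db e8 5d ce]
D5: mem[0x02..0x07] <- [39 90 db e8 5d ce]
query mem[0x14]=0xe8, mem[0x0f]=0x5d, mem[0x01]=0xd3, mem[0x15]=0x5d

MEM[0x14,0x0f,0x01,0x15] = e8 5d d3 5d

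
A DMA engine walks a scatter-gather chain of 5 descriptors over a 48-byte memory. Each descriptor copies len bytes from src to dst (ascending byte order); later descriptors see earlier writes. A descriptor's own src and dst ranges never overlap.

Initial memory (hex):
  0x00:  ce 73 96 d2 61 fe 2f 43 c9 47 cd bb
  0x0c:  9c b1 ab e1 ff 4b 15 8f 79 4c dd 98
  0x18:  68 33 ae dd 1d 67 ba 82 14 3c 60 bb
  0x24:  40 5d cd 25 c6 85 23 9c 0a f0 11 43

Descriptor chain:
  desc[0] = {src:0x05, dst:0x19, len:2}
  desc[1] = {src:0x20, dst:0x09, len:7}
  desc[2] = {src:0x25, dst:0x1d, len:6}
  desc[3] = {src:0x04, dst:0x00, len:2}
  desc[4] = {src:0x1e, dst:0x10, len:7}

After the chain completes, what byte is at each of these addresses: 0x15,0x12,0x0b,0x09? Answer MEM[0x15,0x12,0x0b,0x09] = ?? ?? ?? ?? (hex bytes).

MEM[0x15,0x12,0x0b,0x09] = bb c6 60 14

D0: mem[0x19..0x1a] <- [fe 2f]
D1: mem[0x09..0x0f] <- [14 3c 60 bb 40 5d cd]
D2: mem[0x1d..0x22] <- [5d cd 25 c6 85 23]
D3: mem[0x00..0x01] <- [61 fe]
D4: mem[0x10..0x16] <- [cd 25 c6 85 23 bb 40]
query mem[0x15]=0xbb, mem[0x12]=0xc6, mem[0x0b]=0x60, mem[0x09]=0x14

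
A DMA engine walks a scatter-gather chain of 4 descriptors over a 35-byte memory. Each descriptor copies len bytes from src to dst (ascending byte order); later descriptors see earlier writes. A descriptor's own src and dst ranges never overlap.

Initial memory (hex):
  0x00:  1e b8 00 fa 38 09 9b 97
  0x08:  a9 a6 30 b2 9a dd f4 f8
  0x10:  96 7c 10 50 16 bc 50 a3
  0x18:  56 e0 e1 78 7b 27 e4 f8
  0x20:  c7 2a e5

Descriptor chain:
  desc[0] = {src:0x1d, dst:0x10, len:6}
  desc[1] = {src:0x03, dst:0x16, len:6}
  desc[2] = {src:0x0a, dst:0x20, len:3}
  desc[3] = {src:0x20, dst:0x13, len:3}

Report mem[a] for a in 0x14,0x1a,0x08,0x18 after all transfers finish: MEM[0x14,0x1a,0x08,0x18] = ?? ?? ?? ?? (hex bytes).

[0] 0x1d->0x10 len=6 : 27 e4 f8 c7 2a e5
[1] 0x03->0x16 len=6 : fa 38 09 9b 97 a9
[2] 0x0a->0x20 len=3 : 30 b2 9a
[3] 0x20->0x13 len=3 : 30 b2 9a
query mem[0x14]=0xb2, mem[0x1a]=0x97, mem[0x08]=0xa9, mem[0x18]=0x09

MEM[0x14,0x1a,0x08,0x18] = b2 97 a9 09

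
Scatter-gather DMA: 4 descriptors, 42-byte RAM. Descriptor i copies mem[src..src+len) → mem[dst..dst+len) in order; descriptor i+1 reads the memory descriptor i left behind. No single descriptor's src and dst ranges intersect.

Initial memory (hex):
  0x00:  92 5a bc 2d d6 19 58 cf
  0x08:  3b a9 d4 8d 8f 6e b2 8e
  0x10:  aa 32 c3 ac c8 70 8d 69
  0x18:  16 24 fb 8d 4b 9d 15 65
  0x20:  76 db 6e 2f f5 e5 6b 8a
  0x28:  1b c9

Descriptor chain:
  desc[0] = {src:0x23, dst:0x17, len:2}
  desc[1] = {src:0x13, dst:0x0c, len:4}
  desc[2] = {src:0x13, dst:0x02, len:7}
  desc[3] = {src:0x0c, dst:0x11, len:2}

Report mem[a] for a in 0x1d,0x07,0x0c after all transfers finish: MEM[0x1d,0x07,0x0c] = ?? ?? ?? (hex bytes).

#0 dst[0x17+2] := {0x2f,0xf5}
#1 dst[0x0c+4] := {0xac,0xc8,0x70,0x8d}
#2 dst[0x02+7] := {0xac,0xc8,0x70,0x8d,0x2f,0xf5,0x24}
#3 dst[0x11+2] := {0xac,0xc8}
query mem[0x1d]=0x9d, mem[0x07]=0xf5, mem[0x0c]=0xac

MEM[0x1d,0x07,0x0c] = 9d f5 ac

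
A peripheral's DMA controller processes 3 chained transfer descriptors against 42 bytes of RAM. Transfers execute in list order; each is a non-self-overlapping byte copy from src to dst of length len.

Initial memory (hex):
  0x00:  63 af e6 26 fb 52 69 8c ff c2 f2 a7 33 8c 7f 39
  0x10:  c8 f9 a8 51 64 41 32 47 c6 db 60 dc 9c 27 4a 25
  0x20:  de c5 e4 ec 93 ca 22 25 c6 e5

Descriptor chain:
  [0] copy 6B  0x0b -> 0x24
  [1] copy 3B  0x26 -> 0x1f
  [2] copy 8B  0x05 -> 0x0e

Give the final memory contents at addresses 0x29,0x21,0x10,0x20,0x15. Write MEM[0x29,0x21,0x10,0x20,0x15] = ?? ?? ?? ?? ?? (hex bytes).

D0: mem[0x24..0x29] <- [a7 33 8c 7f 39 c8]
D1: mem[0x1f..0x21] <- [8c 7f 39]
D2: mem[0x0e..0x15] <- [52 69 8c ff c2 f2 a7 33]
query mem[0x29]=0xc8, mem[0x21]=0x39, mem[0x10]=0x8c, mem[0x20]=0x7f, mem[0x15]=0x33

MEM[0x29,0x21,0x10,0x20,0x15] = c8 39 8c 7f 33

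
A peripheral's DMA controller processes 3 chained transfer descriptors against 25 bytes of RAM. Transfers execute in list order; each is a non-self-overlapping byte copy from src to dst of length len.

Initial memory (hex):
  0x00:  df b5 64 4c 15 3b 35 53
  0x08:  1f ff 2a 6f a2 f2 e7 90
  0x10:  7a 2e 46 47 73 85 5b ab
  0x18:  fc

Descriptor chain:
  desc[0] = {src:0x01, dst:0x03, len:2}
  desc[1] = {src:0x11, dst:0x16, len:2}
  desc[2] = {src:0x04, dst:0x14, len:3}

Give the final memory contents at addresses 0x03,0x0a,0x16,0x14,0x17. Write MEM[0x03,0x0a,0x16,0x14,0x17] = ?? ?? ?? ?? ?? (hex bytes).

MEM[0x03,0x0a,0x16,0x14,0x17] = b5 2a 35 64 46

D0: mem[0x03..0x04] <- [b5 64]
D1: mem[0x16..0x17] <- [2e 46]
D2: mem[0x14..0x16] <- [64 3b 35]
query mem[0x03]=0xb5, mem[0x0a]=0x2a, mem[0x16]=0x35, mem[0x14]=0x64, mem[0x17]=0x46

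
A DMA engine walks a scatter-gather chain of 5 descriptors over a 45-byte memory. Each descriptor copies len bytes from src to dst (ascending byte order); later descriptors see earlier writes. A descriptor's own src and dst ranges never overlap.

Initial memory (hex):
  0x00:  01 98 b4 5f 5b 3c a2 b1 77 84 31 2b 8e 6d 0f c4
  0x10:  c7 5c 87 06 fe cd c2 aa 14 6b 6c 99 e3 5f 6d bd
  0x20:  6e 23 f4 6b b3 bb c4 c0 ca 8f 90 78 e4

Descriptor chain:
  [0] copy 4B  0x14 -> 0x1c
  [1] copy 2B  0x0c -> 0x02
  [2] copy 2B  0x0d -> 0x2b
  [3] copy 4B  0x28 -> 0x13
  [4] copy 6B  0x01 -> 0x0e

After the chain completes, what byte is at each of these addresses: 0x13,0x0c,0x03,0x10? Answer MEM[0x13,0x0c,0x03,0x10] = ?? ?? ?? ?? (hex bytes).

D0: mem[0x1c..0x1f] <- [fe cd c2 aa]
D1: mem[0x02..0x03] <- [8e 6d]
D2: mem[0x2b..0x2c] <- [6d 0f]
D3: mem[0x13..0x16] <- [ca 8f 90 6d]
D4: mem[0x0e..0x13] <- [98 8e 6d 5b 3c a2]
query mem[0x13]=0xa2, mem[0x0c]=0x8e, mem[0x03]=0x6d, mem[0x10]=0x6d

MEM[0x13,0x0c,0x03,0x10] = a2 8e 6d 6d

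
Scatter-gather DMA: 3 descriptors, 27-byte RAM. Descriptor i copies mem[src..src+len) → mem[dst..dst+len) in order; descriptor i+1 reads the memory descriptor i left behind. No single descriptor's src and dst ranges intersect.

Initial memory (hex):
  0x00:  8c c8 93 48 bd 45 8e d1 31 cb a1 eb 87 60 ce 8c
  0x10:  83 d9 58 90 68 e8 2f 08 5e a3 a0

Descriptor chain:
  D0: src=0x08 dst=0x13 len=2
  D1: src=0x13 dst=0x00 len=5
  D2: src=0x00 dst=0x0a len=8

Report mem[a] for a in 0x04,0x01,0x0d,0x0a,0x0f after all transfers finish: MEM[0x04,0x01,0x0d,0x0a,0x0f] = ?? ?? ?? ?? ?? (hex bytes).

  after D0: wrote 2B at 0x13 = 31cb
  after D1: wrote 5B at 0x00 = 31cbe82f08
  after D2: wrote 8B at 0x0a = 31cbe82f08458ed1
query mem[0x04]=0x08, mem[0x01]=0xcb, mem[0x0d]=0x2f, mem[0x0a]=0x31, mem[0x0f]=0x45

MEM[0x04,0x01,0x0d,0x0a,0x0f] = 08 cb 2f 31 45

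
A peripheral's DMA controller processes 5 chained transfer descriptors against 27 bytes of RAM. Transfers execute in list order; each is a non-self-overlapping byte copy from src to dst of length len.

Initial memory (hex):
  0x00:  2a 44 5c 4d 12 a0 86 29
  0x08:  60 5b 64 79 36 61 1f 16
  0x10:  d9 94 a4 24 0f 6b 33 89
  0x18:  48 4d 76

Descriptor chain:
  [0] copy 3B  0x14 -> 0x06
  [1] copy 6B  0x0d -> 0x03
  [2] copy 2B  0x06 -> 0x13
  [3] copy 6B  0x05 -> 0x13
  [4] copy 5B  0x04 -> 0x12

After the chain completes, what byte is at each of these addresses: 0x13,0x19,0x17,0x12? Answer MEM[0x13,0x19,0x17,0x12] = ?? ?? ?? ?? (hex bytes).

MEM[0x13,0x19,0x17,0x12] = 16 4d 5b 1f

  after D0: wrote 3B at 0x06 = 0f6b33
  after D1: wrote 6B at 0x03 = 611f16d994a4
  after D2: wrote 2B at 0x13 = d994
  after D3: wrote 6B at 0x13 = 16d994a45b64
  after D4: wrote 5B at 0x12 = 1f16d994a4
query mem[0x13]=0x16, mem[0x19]=0x4d, mem[0x17]=0x5b, mem[0x12]=0x1f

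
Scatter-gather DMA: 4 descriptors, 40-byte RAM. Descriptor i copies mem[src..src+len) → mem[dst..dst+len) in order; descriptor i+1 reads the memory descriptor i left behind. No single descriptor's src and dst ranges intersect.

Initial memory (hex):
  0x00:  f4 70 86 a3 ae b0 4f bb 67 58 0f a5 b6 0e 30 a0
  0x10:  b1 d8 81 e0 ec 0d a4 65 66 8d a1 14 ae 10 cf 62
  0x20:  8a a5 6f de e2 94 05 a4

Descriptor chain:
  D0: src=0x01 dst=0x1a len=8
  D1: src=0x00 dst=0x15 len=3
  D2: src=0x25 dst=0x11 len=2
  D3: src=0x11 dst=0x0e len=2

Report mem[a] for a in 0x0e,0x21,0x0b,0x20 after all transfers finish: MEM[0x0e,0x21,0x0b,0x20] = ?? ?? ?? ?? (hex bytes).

#0 dst[0x1a+8] := {0x70,0x86,0xa3,0xae,0xb0,0x4f,0xbb,0x67}
#1 dst[0x15+3] := {0xf4,0x70,0x86}
#2 dst[0x11+2] := {0x94,0x05}
#3 dst[0x0e+2] := {0x94,0x05}
query mem[0x0e]=0x94, mem[0x21]=0x67, mem[0x0b]=0xa5, mem[0x20]=0xbb

MEM[0x0e,0x21,0x0b,0x20] = 94 67 a5 bb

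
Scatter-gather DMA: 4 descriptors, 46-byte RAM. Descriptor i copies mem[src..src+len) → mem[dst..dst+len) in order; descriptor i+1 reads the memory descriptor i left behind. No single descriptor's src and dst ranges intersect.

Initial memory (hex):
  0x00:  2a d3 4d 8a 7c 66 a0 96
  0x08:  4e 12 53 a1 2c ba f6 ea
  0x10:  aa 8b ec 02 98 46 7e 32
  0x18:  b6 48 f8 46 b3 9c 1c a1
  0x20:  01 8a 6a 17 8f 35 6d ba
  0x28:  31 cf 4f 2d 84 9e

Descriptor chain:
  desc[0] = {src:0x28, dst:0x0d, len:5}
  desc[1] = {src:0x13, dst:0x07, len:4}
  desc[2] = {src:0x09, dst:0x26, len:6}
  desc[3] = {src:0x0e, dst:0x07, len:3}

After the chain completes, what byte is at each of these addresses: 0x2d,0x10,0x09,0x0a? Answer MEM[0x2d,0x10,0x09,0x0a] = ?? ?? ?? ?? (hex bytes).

MEM[0x2d,0x10,0x09,0x0a] = 9e 2d 2d 7e

[0] 0x28->0x0d len=5 : 31 cf 4f 2d 84
[1] 0x13->0x07 len=4 : 02 98 46 7e
[2] 0x09->0x26 len=6 : 46 7e a1 2c 31 cf
[3] 0x0e->0x07 len=3 : cf 4f 2d
query mem[0x2d]=0x9e, mem[0x10]=0x2d, mem[0x09]=0x2d, mem[0x0a]=0x7e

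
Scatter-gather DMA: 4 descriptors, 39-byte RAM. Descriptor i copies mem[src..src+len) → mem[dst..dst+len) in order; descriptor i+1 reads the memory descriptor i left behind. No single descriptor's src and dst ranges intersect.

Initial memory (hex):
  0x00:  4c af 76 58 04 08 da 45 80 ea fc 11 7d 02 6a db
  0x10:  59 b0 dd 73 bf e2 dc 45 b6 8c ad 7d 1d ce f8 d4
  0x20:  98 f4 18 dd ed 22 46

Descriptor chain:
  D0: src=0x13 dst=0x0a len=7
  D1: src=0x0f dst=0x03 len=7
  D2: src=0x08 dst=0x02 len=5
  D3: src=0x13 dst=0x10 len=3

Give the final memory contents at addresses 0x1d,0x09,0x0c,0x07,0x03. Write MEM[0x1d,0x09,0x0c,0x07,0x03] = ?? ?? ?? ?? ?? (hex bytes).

[0] 0x13->0x0a len=7 : 73 bf e2 dc 45 b6 8c
[1] 0x0f->0x03 len=7 : b6 8c b0 dd 73 bf e2
[2] 0x08->0x02 len=5 : bf e2 73 bf e2
[3] 0x13->0x10 len=3 : 73 bf e2
query mem[0x1d]=0xce, mem[0x09]=0xe2, mem[0x0c]=0xe2, mem[0x07]=0x73, mem[0x03]=0xe2

MEM[0x1d,0x09,0x0c,0x07,0x03] = ce e2 e2 73 e2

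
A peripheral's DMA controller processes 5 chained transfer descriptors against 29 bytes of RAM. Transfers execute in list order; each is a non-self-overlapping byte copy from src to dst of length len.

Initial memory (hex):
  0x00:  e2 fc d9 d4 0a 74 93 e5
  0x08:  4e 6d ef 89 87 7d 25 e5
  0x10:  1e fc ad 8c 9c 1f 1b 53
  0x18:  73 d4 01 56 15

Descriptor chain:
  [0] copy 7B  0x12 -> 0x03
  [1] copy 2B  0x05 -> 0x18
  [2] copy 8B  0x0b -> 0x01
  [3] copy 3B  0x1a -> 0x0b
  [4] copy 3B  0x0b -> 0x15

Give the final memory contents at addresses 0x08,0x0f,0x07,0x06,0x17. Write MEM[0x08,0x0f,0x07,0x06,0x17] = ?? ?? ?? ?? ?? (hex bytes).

MEM[0x08,0x0f,0x07,0x06,0x17] = ad e5 fc 1e 15

D0: mem[0x03..0x09] <- [ad 8c 9c 1f 1b 53 73]
D1: mem[0x18..0x19] <- [9c 1f]
D2: mem[0x01..0x08] <- [89 87 7d 25 e5 1e fc ad]
D3: mem[0x0b..0x0d] <- [01 56 15]
D4: mem[0x15..0x17] <- [01 56 15]
query mem[0x08]=0xad, mem[0x0f]=0xe5, mem[0x07]=0xfc, mem[0x06]=0x1e, mem[0x17]=0x15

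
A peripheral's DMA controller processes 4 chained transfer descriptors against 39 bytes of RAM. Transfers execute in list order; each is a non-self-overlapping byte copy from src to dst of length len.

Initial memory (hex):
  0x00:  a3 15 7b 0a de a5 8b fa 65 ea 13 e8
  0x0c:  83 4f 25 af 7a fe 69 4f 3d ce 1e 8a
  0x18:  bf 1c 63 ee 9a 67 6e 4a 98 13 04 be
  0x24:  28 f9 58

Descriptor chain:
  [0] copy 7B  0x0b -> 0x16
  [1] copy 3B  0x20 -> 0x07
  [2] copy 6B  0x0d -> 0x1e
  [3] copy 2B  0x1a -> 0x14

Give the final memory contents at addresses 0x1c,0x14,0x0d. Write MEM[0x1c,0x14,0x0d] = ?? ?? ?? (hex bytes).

MEM[0x1c,0x14,0x0d] = fe af 4f

#0 dst[0x16+7] := {0xe8,0x83,0x4f,0x25,0xaf,0x7a,0xfe}
#1 dst[0x07+3] := {0x98,0x13,0x04}
#2 dst[0x1e+6] := {0x4f,0x25,0xaf,0x7a,0xfe,0x69}
#3 dst[0x14+2] := {0xaf,0x7a}
query mem[0x1c]=0xfe, mem[0x14]=0xaf, mem[0x0d]=0x4f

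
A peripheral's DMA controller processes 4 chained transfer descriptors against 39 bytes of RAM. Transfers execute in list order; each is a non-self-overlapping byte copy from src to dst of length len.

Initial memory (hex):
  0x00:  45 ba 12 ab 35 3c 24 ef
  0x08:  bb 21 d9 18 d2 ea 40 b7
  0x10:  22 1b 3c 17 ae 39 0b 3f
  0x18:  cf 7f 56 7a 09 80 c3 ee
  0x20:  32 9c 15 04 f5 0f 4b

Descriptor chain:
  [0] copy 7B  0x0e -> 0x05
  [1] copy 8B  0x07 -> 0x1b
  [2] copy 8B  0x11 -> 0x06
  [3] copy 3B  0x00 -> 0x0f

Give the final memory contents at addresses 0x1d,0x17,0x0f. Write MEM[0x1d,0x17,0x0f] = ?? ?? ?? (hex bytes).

MEM[0x1d,0x17,0x0f] = 3c 3f 45

#0 dst[0x05+7] := {0x40,0xb7,0x22,0x1b,0x3c,0x17,0xae}
#1 dst[0x1b+8] := {0x22,0x1b,0x3c,0x17,0xae,0xd2,0xea,0x40}
#2 dst[0x06+8] := {0x1b,0x3c,0x17,0xae,0x39,0x0b,0x3f,0xcf}
#3 dst[0x0f+3] := {0x45,0xba,0x12}
query mem[0x1d]=0x3c, mem[0x17]=0x3f, mem[0x0f]=0x45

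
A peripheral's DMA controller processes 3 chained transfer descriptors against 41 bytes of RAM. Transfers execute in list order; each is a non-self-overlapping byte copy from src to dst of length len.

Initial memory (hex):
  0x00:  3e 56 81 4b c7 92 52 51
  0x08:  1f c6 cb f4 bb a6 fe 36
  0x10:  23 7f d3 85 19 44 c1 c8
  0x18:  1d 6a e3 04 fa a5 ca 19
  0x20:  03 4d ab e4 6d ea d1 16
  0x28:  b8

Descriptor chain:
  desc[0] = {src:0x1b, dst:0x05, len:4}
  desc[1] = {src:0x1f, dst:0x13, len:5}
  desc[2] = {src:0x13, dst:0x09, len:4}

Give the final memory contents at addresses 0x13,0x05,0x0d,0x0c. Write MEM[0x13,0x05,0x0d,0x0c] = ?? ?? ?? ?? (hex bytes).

MEM[0x13,0x05,0x0d,0x0c] = 19 04 a6 ab

D0: mem[0x05..0x08] <- [04 fa a5 ca]
D1: mem[0x13..0x17] <- [19 03 4d ab e4]
D2: mem[0x09..0x0c] <- [19 03 4d ab]
query mem[0x13]=0x19, mem[0x05]=0x04, mem[0x0d]=0xa6, mem[0x0c]=0xab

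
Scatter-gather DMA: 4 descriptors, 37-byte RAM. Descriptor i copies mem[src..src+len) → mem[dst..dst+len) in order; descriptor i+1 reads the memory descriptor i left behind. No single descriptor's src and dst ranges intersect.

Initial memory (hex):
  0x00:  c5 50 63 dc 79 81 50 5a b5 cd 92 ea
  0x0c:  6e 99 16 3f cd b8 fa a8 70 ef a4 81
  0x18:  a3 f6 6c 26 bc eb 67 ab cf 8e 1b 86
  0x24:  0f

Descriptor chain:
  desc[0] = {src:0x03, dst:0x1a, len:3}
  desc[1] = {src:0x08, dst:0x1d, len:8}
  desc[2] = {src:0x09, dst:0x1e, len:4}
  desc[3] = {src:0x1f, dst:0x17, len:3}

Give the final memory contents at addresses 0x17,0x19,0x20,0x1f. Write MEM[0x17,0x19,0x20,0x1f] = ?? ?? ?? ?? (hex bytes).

MEM[0x17,0x19,0x20,0x1f] = 92 6e ea 92

#0 dst[0x1a+3] := {0xdc,0x79,0x81}
#1 dst[0x1d+8] := {0xb5,0xcd,0x92,0xea,0x6e,0x99,0x16,0x3f}
#2 dst[0x1e+4] := {0xcd,0x92,0xea,0x6e}
#3 dst[0x17+3] := {0x92,0xea,0x6e}
query mem[0x17]=0x92, mem[0x19]=0x6e, mem[0x20]=0xea, mem[0x1f]=0x92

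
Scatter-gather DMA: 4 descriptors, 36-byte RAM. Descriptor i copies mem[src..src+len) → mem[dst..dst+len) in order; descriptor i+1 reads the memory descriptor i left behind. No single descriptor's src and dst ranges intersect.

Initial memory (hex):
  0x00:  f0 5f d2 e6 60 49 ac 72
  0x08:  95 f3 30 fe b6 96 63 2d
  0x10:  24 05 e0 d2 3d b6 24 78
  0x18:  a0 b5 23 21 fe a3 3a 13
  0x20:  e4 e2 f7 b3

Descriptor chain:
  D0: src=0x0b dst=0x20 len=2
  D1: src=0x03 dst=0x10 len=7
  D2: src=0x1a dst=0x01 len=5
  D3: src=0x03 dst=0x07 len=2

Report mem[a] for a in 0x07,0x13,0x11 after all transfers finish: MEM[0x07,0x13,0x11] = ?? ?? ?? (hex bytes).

D0: mem[0x20..0x21] <- [fe b6]
D1: mem[0x10..0x16] <- [e6 60 49 ac 72 95 f3]
D2: mem[0x01..0x05] <- [23 21 fe a3 3a]
D3: mem[0x07..0x08] <- [fe a3]
query mem[0x07]=0xfe, mem[0x13]=0xac, mem[0x11]=0x60

MEM[0x07,0x13,0x11] = fe ac 60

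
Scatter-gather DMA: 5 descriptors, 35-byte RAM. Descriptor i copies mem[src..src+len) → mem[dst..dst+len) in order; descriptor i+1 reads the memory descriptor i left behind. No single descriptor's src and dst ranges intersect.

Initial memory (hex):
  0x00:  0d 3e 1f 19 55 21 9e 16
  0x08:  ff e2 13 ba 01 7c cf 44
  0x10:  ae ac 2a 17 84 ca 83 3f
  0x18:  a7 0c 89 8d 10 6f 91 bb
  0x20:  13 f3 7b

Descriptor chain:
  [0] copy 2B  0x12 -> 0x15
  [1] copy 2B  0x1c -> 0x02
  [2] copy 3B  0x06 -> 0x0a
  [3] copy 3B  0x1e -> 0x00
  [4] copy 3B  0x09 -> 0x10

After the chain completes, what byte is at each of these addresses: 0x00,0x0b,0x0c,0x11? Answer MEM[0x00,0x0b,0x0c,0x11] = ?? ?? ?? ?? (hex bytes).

  after D0: wrote 2B at 0x15 = 2a17
  after D1: wrote 2B at 0x02 = 106f
  after D2: wrote 3B at 0x0a = 9e16ff
  after D3: wrote 3B at 0x00 = 91bb13
  after D4: wrote 3B at 0x10 = e29e16
query mem[0x00]=0x91, mem[0x0b]=0x16, mem[0x0c]=0xff, mem[0x11]=0x9e

MEM[0x00,0x0b,0x0c,0x11] = 91 16 ff 9e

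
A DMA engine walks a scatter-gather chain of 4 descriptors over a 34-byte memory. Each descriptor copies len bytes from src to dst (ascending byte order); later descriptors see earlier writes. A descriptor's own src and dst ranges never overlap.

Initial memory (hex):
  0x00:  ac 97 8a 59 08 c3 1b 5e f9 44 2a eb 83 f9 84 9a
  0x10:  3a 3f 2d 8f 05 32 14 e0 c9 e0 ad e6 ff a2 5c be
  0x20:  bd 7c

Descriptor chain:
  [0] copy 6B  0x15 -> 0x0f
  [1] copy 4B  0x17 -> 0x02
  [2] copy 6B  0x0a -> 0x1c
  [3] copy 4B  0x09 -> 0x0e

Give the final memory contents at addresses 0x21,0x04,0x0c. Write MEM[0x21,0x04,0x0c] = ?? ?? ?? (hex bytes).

#0 dst[0x0f+6] := {0x32,0x14,0xe0,0xc9,0xe0,0xad}
#1 dst[0x02+4] := {0xe0,0xc9,0xe0,0xad}
#2 dst[0x1c+6] := {0x2a,0xeb,0x83,0xf9,0x84,0x32}
#3 dst[0x0e+4] := {0x44,0x2a,0xeb,0x83}
query mem[0x21]=0x32, mem[0x04]=0xe0, mem[0x0c]=0x83

MEM[0x21,0x04,0x0c] = 32 e0 83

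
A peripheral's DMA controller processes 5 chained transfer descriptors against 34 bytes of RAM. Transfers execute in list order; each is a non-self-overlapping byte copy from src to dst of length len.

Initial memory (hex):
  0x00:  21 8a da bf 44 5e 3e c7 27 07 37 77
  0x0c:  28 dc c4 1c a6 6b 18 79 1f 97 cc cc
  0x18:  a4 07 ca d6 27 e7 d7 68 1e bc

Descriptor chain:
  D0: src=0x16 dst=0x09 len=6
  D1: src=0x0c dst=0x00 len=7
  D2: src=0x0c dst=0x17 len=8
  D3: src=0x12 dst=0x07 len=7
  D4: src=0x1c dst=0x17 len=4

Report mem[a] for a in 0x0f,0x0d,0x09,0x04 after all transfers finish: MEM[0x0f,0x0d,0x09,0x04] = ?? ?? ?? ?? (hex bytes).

[0] 0x16->0x09 len=6 : cc cc a4 07 ca d6
[1] 0x0c->0x00 len=7 : 07 ca d6 1c a6 6b 18
[2] 0x0c->0x17 len=8 : 07 ca d6 1c a6 6b 18 79
[3] 0x12->0x07 len=7 : 18 79 1f 97 cc 07 ca
[4] 0x1c->0x17 len=4 : 6b 18 79 68
query mem[0x0f]=0x1c, mem[0x0d]=0xca, mem[0x09]=0x1f, mem[0x04]=0xa6

MEM[0x0f,0x0d,0x09,0x04] = 1c ca 1f a6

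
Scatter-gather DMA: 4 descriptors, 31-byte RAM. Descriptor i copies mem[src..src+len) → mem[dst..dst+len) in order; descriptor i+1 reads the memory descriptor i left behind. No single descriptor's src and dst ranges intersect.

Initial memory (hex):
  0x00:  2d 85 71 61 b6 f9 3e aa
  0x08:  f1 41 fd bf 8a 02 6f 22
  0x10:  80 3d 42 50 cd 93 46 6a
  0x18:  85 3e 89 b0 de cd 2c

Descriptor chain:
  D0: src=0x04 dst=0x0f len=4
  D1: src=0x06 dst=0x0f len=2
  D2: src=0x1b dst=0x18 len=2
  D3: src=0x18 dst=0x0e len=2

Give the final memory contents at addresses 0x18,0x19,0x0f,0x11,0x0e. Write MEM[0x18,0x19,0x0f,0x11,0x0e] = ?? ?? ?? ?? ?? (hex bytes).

MEM[0x18,0x19,0x0f,0x11,0x0e] = b0 de de 3e b0

D0: mem[0x0f..0x12] <- [b6 f9 3e aa]
D1: mem[0x0f..0x10] <- [3e aa]
D2: mem[0x18..0x19] <- [b0 de]
D3: mem[0x0e..0x0f] <- [b0 de]
query mem[0x18]=0xb0, mem[0x19]=0xde, mem[0x0f]=0xde, mem[0x11]=0x3e, mem[0x0e]=0xb0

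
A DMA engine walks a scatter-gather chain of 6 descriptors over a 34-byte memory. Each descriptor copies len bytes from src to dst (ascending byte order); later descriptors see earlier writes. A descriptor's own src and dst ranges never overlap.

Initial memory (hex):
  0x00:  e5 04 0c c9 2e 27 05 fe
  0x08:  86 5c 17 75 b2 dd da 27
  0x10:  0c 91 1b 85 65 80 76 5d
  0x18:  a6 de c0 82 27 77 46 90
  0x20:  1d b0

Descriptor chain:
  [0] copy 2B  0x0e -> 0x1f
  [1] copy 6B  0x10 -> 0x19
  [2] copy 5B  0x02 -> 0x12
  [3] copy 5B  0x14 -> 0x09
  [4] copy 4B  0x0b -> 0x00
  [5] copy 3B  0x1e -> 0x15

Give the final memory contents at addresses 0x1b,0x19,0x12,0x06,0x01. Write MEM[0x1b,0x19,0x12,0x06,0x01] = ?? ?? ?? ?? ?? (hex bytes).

#0 dst[0x1f+2] := {0xda,0x27}
#1 dst[0x19+6] := {0x0c,0x91,0x1b,0x85,0x65,0x80}
#2 dst[0x12+5] := {0x0c,0xc9,0x2e,0x27,0x05}
#3 dst[0x09+5] := {0x2e,0x27,0x05,0x5d,0xa6}
#4 dst[0x00+4] := {0x05,0x5d,0xa6,0xda}
#5 dst[0x15+3] := {0x80,0xda,0x27}
query mem[0x1b]=0x1b, mem[0x19]=0x0c, mem[0x12]=0x0c, mem[0x06]=0x05, mem[0x01]=0x5d

MEM[0x1b,0x19,0x12,0x06,0x01] = 1b 0c 0c 05 5d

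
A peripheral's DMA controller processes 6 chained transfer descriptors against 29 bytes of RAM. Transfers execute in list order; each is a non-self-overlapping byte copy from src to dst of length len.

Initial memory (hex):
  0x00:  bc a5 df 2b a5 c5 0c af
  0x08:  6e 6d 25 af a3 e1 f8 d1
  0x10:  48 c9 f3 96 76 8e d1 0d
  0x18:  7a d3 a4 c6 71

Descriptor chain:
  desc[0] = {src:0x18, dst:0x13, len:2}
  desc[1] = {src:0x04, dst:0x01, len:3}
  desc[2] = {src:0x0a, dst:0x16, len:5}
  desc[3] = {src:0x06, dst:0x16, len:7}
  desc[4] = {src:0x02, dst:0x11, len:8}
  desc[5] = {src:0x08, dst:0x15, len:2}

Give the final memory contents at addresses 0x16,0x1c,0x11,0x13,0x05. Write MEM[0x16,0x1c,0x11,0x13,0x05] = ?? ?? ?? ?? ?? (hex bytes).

  after D0: wrote 2B at 0x13 = 7ad3
  after D1: wrote 3B at 0x01 = a5c50c
  after D2: wrote 5B at 0x16 = 25afa3e1f8
  after D3: wrote 7B at 0x16 = 0caf6e6d25afa3
  after D4: wrote 8B at 0x11 = c50ca5c50caf6e6d
  after D5: wrote 2B at 0x15 = 6e6d
query mem[0x16]=0x6d, mem[0x1c]=0xa3, mem[0x11]=0xc5, mem[0x13]=0xa5, mem[0x05]=0xc5

MEM[0x16,0x1c,0x11,0x13,0x05] = 6d a3 c5 a5 c5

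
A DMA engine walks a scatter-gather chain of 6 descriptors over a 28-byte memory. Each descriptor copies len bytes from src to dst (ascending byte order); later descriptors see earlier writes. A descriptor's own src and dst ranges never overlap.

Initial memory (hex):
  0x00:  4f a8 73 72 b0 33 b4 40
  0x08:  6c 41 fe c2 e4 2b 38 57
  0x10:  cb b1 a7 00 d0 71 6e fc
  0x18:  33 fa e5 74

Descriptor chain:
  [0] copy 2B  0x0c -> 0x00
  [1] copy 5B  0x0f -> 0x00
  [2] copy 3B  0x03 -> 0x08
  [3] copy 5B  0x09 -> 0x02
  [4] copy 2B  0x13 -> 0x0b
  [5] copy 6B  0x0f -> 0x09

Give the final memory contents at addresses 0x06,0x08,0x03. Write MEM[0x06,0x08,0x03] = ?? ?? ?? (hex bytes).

MEM[0x06,0x08,0x03] = 2b a7 33

  after D0: wrote 2B at 0x00 = e42b
  after D1: wrote 5B at 0x00 = 57cbb1a700
  after D2: wrote 3B at 0x08 = a70033
  after D3: wrote 5B at 0x02 = 0033c2e42b
  after D4: wrote 2B at 0x0b = 00d0
  after D5: wrote 6B at 0x09 = 57cbb1a700d0
query mem[0x06]=0x2b, mem[0x08]=0xa7, mem[0x03]=0x33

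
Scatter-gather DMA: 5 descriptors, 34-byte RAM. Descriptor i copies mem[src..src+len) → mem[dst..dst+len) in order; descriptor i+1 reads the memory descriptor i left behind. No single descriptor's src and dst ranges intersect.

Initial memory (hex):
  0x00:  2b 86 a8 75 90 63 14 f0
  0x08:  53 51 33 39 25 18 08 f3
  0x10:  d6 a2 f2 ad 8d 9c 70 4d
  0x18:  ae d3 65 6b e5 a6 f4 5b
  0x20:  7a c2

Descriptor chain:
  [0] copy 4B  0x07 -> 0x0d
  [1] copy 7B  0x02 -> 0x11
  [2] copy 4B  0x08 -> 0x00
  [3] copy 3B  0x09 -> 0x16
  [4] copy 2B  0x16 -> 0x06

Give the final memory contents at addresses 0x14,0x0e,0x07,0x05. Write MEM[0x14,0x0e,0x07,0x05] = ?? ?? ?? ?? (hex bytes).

D0: mem[0x0d..0x10] <- [f0 53 51 33]
D1: mem[0x11..0x17] <- [a8 75 90 63 14 f0 53]
D2: mem[0x00..0x03] <- [53 51 33 39]
D3: mem[0x16..0x18] <- [51 33 39]
D4: mem[0x06..0x07] <- [51 33]
query mem[0x14]=0x63, mem[0x0e]=0x53, mem[0x07]=0x33, mem[0x05]=0x63

MEM[0x14,0x0e,0x07,0x05] = 63 53 33 63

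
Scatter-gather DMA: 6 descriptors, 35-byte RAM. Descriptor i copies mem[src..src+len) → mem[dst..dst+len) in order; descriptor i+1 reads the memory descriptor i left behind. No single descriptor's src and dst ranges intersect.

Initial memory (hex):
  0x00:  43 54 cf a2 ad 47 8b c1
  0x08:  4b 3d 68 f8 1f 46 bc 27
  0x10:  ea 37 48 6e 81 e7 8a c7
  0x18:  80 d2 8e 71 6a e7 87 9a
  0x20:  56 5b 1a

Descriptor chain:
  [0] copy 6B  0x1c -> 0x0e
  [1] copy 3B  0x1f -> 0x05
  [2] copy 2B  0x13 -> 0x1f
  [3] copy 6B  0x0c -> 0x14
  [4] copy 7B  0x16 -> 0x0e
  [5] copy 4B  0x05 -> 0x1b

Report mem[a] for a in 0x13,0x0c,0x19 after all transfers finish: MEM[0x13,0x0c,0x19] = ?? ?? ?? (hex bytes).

#0 dst[0x0e+6] := {0x6a,0xe7,0x87,0x9a,0x56,0x5b}
#1 dst[0x05+3] := {0x9a,0x56,0x5b}
#2 dst[0x1f+2] := {0x5b,0x81}
#3 dst[0x14+6] := {0x1f,0x46,0x6a,0xe7,0x87,0x9a}
#4 dst[0x0e+7] := {0x6a,0xe7,0x87,0x9a,0x8e,0x71,0x6a}
#5 dst[0x1b+4] := {0x9a,0x56,0x5b,0x4b}
query mem[0x13]=0x71, mem[0x0c]=0x1f, mem[0x19]=0x9a

MEM[0x13,0x0c,0x19] = 71 1f 9a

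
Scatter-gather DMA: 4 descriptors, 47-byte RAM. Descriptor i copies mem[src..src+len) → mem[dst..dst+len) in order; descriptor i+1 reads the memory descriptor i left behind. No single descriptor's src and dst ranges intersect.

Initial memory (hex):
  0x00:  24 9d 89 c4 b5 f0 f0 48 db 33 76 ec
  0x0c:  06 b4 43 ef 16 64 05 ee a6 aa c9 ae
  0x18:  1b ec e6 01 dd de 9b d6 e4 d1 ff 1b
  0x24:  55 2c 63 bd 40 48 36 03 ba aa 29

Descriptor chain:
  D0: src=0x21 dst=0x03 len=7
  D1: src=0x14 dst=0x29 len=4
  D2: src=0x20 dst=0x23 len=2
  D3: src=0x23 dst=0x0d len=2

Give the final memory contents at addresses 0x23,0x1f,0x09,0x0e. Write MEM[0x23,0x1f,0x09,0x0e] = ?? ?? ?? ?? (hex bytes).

MEM[0x23,0x1f,0x09,0x0e] = e4 d6 bd d1

  after D0: wrote 7B at 0x03 = d1ff1b552c63bd
  after D1: wrote 4B at 0x29 = a6aac9ae
  after D2: wrote 2B at 0x23 = e4d1
  after D3: wrote 2B at 0x0d = e4d1
query mem[0x23]=0xe4, mem[0x1f]=0xd6, mem[0x09]=0xbd, mem[0x0e]=0xd1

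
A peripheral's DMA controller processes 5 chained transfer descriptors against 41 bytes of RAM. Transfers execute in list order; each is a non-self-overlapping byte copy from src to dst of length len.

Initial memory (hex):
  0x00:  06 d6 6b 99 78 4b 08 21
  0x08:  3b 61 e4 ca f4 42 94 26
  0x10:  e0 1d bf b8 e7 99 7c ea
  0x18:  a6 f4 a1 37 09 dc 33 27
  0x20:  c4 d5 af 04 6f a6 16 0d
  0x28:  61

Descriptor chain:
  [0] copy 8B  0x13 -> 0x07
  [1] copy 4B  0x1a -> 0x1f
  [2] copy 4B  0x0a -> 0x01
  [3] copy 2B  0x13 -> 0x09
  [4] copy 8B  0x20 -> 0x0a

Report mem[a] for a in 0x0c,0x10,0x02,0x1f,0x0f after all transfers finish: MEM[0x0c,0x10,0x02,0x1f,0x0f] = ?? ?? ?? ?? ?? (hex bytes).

[0] 0x13->0x07 len=8 : b8 e7 99 7c ea a6 f4 a1
[1] 0x1a->0x1f len=4 : a1 37 09 dc
[2] 0x0a->0x01 len=4 : 7c ea a6 f4
[3] 0x13->0x09 len=2 : b8 e7
[4] 0x20->0x0a len=8 : 37 09 dc 04 6f a6 16 0d
query mem[0x0c]=0xdc, mem[0x10]=0x16, mem[0x02]=0xea, mem[0x1f]=0xa1, mem[0x0f]=0xa6

MEM[0x0c,0x10,0x02,0x1f,0x0f] = dc 16 ea a1 a6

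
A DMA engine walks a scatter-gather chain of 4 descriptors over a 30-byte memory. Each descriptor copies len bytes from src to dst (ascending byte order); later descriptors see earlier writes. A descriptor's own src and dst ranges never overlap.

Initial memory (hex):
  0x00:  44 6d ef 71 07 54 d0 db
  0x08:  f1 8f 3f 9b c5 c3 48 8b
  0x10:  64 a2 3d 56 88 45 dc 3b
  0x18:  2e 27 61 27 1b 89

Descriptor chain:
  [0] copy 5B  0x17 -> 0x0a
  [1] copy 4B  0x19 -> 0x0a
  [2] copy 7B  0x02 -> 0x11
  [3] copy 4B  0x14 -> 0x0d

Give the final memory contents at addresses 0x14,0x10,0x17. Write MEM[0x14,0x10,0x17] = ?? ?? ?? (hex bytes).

MEM[0x14,0x10,0x17] = 54 f1 f1

#0 dst[0x0a+5] := {0x3b,0x2e,0x27,0x61,0x27}
#1 dst[0x0a+4] := {0x27,0x61,0x27,0x1b}
#2 dst[0x11+7] := {0xef,0x71,0x07,0x54,0xd0,0xdb,0xf1}
#3 dst[0x0d+4] := {0x54,0xd0,0xdb,0xf1}
query mem[0x14]=0x54, mem[0x10]=0xf1, mem[0x17]=0xf1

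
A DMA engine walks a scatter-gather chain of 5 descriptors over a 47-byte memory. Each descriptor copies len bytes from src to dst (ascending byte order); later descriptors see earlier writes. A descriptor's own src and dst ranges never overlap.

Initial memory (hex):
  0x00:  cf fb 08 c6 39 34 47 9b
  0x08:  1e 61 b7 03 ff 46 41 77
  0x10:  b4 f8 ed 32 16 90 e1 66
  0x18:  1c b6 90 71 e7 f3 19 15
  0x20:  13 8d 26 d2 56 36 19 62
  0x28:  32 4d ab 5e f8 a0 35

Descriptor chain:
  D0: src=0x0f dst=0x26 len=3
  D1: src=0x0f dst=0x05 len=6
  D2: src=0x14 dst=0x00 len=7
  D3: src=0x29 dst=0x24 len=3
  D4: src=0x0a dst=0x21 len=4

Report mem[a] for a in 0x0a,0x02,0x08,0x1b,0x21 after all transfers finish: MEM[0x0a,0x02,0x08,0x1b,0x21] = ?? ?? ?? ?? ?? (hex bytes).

MEM[0x0a,0x02,0x08,0x1b,0x21] = 16 e1 ed 71 16

[0] 0x0f->0x26 len=3 : 77 b4 f8
[1] 0x0f->0x05 len=6 : 77 b4 f8 ed 32 16
[2] 0x14->0x00 len=7 : 16 90 e1 66 1c b6 90
[3] 0x29->0x24 len=3 : 4d ab 5e
[4] 0x0a->0x21 len=4 : 16 03 ff 46
query mem[0x0a]=0x16, mem[0x02]=0xe1, mem[0x08]=0xed, mem[0x1b]=0x71, mem[0x21]=0x16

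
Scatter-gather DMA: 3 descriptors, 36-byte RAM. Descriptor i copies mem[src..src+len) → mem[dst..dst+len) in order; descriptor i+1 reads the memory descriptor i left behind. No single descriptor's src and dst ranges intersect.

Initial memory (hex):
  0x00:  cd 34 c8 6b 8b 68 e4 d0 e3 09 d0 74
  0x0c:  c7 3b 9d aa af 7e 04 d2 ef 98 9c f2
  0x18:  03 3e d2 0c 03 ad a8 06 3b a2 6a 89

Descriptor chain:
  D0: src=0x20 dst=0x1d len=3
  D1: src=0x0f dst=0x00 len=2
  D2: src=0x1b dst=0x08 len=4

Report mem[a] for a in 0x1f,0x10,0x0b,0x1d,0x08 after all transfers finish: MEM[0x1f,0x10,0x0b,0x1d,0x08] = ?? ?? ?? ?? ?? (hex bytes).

  after D0: wrote 3B at 0x1d = 3ba26a
  after D1: wrote 2B at 0x00 = aaaf
  after D2: wrote 4B at 0x08 = 0c033ba2
query mem[0x1f]=0x6a, mem[0x10]=0xaf, mem[0x0b]=0xa2, mem[0x1d]=0x3b, mem[0x08]=0x0c

MEM[0x1f,0x10,0x0b,0x1d,0x08] = 6a af a2 3b 0c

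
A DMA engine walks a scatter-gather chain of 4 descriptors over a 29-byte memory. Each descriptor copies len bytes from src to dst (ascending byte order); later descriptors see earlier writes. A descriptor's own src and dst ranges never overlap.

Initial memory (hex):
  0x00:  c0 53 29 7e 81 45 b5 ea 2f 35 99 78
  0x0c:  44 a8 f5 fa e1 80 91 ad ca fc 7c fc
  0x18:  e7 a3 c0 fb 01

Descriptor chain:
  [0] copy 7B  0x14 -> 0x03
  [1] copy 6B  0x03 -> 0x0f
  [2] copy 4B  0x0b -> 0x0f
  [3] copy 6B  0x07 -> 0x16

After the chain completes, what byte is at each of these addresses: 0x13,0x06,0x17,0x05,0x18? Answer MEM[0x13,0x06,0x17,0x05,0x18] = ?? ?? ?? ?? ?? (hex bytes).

D0: mem[0x03..0x09] <- [ca fc 7c fc e7 a3 c0]
D1: mem[0x0f..0x14] <- [ca fc 7c fc e7 a3]
D2: mem[0x0f..0x12] <- [78 44 a8 f5]
D3: mem[0x16..0x1b] <- [e7 a3 c0 99 78 44]
query mem[0x13]=0xe7, mem[0x06]=0xfc, mem[0x17]=0xa3, mem[0x05]=0x7c, mem[0x18]=0xc0

MEM[0x13,0x06,0x17,0x05,0x18] = e7 fc a3 7c c0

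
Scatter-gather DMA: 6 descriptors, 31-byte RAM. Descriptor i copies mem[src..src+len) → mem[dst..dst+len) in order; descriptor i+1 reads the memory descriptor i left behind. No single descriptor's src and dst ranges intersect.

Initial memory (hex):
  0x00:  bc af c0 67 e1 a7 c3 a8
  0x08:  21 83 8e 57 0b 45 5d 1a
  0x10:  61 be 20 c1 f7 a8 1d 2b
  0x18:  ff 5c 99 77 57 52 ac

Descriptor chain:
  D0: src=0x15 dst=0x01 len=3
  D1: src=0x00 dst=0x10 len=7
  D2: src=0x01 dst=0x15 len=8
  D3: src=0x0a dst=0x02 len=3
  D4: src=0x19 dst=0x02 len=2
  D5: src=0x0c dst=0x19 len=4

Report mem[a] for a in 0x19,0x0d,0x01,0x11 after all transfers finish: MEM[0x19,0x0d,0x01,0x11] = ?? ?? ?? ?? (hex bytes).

MEM[0x19,0x0d,0x01,0x11] = 0b 45 a8 a8

#0 dst[0x01+3] := {0xa8,0x1d,0x2b}
#1 dst[0x10+7] := {0xbc,0xa8,0x1d,0x2b,0xe1,0xa7,0xc3}
#2 dst[0x15+8] := {0xa8,0x1d,0x2b,0xe1,0xa7,0xc3,0xa8,0x21}
#3 dst[0x02+3] := {0x8e,0x57,0x0b}
#4 dst[0x02+2] := {0xa7,0xc3}
#5 dst[0x19+4] := {0x0b,0x45,0x5d,0x1a}
query mem[0x19]=0x0b, mem[0x0d]=0x45, mem[0x01]=0xa8, mem[0x11]=0xa8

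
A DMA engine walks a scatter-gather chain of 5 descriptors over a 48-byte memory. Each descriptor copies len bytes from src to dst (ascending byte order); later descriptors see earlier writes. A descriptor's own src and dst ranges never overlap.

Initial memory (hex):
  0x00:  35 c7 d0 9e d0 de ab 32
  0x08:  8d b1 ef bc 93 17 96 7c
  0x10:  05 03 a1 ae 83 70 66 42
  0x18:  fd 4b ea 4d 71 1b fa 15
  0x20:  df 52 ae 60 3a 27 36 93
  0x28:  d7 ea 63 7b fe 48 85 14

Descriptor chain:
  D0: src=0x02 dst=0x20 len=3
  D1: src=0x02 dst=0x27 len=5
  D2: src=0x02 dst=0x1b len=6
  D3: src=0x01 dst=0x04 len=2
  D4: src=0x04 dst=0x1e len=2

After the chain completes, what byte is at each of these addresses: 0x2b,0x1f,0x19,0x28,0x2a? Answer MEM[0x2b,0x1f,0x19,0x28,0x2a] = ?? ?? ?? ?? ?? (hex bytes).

MEM[0x2b,0x1f,0x19,0x28,0x2a] = ab d0 4b 9e de

  after D0: wrote 3B at 0x20 = d09ed0
  after D1: wrote 5B at 0x27 = d09ed0deab
  after D2: wrote 6B at 0x1b = d09ed0deab32
  after D3: wrote 2B at 0x04 = c7d0
  after D4: wrote 2B at 0x1e = c7d0
query mem[0x2b]=0xab, mem[0x1f]=0xd0, mem[0x19]=0x4b, mem[0x28]=0x9e, mem[0x2a]=0xde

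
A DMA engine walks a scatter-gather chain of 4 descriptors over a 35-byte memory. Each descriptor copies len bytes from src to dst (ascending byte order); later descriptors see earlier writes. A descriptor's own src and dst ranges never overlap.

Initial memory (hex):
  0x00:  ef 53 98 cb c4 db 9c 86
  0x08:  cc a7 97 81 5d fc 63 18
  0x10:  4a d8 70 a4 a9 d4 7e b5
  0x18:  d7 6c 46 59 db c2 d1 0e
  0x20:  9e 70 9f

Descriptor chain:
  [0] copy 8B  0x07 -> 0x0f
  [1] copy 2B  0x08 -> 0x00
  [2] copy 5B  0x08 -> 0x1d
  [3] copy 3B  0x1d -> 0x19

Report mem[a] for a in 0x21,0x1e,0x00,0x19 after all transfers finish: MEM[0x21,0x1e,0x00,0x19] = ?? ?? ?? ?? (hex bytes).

#0 dst[0x0f+8] := {0x86,0xcc,0xa7,0x97,0x81,0x5d,0xfc,0x63}
#1 dst[0x00+2] := {0xcc,0xa7}
#2 dst[0x1d+5] := {0xcc,0xa7,0x97,0x81,0x5d}
#3 dst[0x19+3] := {0xcc,0xa7,0x97}
query mem[0x21]=0x5d, mem[0x1e]=0xa7, mem[0x00]=0xcc, mem[0x19]=0xcc

MEM[0x21,0x1e,0x00,0x19] = 5d a7 cc cc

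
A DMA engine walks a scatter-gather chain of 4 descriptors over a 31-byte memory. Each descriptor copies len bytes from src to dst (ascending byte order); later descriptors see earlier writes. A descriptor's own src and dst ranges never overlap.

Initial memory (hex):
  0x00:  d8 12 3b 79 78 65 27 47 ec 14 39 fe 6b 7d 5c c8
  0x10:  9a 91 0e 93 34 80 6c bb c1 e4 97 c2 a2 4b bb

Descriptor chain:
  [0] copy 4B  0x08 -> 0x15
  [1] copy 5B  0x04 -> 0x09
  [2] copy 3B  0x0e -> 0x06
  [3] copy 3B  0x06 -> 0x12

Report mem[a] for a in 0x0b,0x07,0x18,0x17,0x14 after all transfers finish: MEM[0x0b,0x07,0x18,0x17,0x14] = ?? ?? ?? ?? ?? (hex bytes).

D0: mem[0x15..0x18] <- [ec 14 39 fe]
D1: mem[0x09..0x0d] <- [78 65 27 47 ec]
D2: mem[0x06..0x08] <- [5c c8 9a]
D3: mem[0x12..0x14] <- [5c c8 9a]
query mem[0x0b]=0x27, mem[0x07]=0xc8, mem[0x18]=0xfe, mem[0x17]=0x39, mem[0x14]=0x9a

MEM[0x0b,0x07,0x18,0x17,0x14] = 27 c8 fe 39 9a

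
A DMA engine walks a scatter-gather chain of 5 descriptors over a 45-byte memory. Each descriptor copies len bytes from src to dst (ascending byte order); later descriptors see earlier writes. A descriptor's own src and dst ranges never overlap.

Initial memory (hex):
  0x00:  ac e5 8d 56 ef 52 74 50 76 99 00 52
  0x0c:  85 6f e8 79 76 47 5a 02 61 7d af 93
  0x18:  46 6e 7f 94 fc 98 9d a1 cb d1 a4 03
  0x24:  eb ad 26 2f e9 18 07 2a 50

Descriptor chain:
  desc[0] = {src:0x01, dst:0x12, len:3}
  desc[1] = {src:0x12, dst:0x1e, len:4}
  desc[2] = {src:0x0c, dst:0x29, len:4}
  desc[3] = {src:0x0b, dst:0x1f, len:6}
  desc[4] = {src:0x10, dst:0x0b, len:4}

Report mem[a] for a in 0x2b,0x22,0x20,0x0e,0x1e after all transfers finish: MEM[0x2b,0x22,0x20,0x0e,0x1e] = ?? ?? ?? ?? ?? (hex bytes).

MEM[0x2b,0x22,0x20,0x0e,0x1e] = e8 e8 85 8d e5

  after D0: wrote 3B at 0x12 = e58d56
  after D1: wrote 4B at 0x1e = e58d567d
  after D2: wrote 4B at 0x29 = 856fe879
  after D3: wrote 6B at 0x1f = 52856fe87976
  after D4: wrote 4B at 0x0b = 7647e58d
query mem[0x2b]=0xe8, mem[0x22]=0xe8, mem[0x20]=0x85, mem[0x0e]=0x8d, mem[0x1e]=0xe5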